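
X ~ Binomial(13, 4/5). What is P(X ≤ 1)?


P(X ≤ 1) = Σ P(X=i) for i=0..1
P(X=0) = 1/1220703125
P(X=1) = 52/1220703125
Sum = 53/1220703125

P(X ≤ 1) = 53/1220703125 ≈ 0.00%


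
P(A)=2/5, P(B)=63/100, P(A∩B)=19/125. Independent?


P(A)×P(B) = 63/250
P(A∩B) = 19/125
Not equal → NOT independent

No, not independent


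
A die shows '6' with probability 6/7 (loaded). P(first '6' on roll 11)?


Geometric: P(X=11) = (1-p)^(k-1)×p = (1/7)^10×6/7 = 6/1977326743

P(X=11) = 6/1977326743 ≈ 0.00%


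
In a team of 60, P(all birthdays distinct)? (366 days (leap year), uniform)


P(all different) = Π(366-i)/366 for i=0..59
= (366/366)×(365/366)×...×(307/366)
= 0.005966

P ≈ 0.0060 ≈ 0.60%


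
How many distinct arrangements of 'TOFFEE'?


Letters: 6, freq: {'T': 1, 'O': 1, 'F': 2, 'E': 2}
6!/(1!×1!×2!×2!) = 720/4 = 180

180


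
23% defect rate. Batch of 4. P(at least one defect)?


P(all good) = (77/100)^4 = 35153041/100000000
P(≥1 defect) = 64846959/100000000

P = 64846959/100000000 ≈ 64.85%


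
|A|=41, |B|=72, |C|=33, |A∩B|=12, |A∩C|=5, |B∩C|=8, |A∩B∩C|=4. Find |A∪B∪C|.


|A∪B∪C| = 41+72+33-12-5-8+4 = 125

|A∪B∪C| = 125


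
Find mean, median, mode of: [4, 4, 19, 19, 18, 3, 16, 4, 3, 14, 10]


Sorted: [3, 3, 4, 4, 4, 10, 14, 16, 18, 19, 19]
Mean = 114/11
Median = 10
Freq: {4: 3, 19: 2, 18: 1, 3: 2, 16: 1, 14: 1, 10: 1}
Mode: [4]

Mean=114/11, Median=10, Mode=4


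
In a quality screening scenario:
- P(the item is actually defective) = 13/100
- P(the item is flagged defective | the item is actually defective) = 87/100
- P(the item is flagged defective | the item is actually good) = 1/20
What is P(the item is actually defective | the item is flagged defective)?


Using Bayes' theorem:
P(A|B) = P(B|A)·P(A) / P(B)

P(the item is flagged defective) = 87/100 × 13/100 + 1/20 × 87/100
= 1131/10000 + 87/2000 = 783/5000

P(the item is actually defective|the item is flagged defective) = (1131/10000) / (783/5000) = 13/18

P(the item is actually defective|the item is flagged defective) = 13/18 ≈ 72.22%


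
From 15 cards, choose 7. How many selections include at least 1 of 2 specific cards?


Complement: C(15,7) - C(13,7) = 6435 - 1716 = 4719

4719


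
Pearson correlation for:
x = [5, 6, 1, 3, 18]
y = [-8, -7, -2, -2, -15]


n=5, Σx=33, Σy=-34, Σxy=-360, Σx²=395, Σy²=346
r = (5×(-360) - 33×(-34))/√((5×395 - 33²)(5×346 - (-34)²))
= -678/√(886×574) = -678/√508564 ≈ -678/713.1367 ≈ -0.9507

r ≈ -0.9507


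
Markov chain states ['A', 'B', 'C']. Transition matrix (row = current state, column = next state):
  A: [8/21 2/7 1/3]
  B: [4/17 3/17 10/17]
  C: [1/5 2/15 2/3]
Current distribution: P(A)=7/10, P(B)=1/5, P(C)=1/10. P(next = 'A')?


P(next=A) = Σᵢ P(now=i)×P(i→A)
= 7/10×8/21 + 1/5×4/17 + 1/10×1/5
= 4/15 + 4/85 + 1/50 = 851/2550

P = 851/2550 ≈ 0.3337


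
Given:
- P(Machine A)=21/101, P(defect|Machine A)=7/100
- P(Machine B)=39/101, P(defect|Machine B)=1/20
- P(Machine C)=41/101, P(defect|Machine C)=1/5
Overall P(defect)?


P(B) = Σ P(B|Aᵢ)×P(Aᵢ)
  7/100×21/101 = 147/10100
  1/20×39/101 = 39/2020
  1/5×41/101 = 41/505
Sum = 581/5050

P(defect) = 581/5050 ≈ 11.50%


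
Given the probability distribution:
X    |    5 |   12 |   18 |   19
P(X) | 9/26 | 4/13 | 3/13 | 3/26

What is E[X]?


E[X] = Σ x·P(X=x)
= (5)×(9/26) + (12)×(4/13) + (18)×(3/13) + (19)×(3/26)
= 153/13

E[X] = 153/13


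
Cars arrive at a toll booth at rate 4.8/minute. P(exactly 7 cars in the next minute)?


Poisson(λ=4.8): P(X=7) = e^(-λ)×λ^k/k!
= e^(-4.8) × 4.8^7 / 7!
≈ 0.008229747049 × 58706.8342272 / 5040 ≈ 0.095862

P(X=7) ≈ 0.095862 ≈ 9.59%


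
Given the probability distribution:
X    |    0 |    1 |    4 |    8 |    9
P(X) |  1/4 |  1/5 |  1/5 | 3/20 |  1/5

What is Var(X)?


E[X] = 4
E[X²] = 146/5
Var(X) = E[X²] - (E[X])² = 146/5 - 16 = 66/5

Var(X) = 66/5 ≈ 13.2000


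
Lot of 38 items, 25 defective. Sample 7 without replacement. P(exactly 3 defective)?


Hypergeometric: C(25,3)×C(13,4)/C(38,7)
= 2300×715/12620256 = 37375/286824

P(X=3) = 37375/286824 ≈ 13.03%


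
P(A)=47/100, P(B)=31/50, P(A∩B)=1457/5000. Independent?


P(A)×P(B) = 1457/5000
P(A∩B) = 1457/5000
Equal ✓ → Independent

Yes, independent


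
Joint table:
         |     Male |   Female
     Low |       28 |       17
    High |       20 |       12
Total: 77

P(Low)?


P(Low) = (28+17)/77 = 45/77

P(Low) = 45/77 ≈ 58.44%


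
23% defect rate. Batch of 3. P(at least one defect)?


P(all good) = (77/100)^3 = 456533/1000000
P(≥1 defect) = 543467/1000000

P = 543467/1000000 ≈ 54.35%


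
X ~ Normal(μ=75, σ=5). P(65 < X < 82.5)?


z₁=(65-75)/5=-2.0, z₂=(82.5-75)/5=1.5
P = Φ(1.5) - Φ(-2.0) = 0.933193 - 0.022750 = 0.910443 ≈ 0.9104

P(65 < X < 82.5) ≈ 0.9104


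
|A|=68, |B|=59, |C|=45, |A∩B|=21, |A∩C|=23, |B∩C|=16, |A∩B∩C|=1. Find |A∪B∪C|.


|A∪B∪C| = 68+59+45-21-23-16+1 = 113

|A∪B∪C| = 113


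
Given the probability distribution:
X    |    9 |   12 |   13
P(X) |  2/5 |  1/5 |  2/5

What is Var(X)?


E[X] = 56/5
E[X²] = 644/5
Var(X) = E[X²] - (E[X])² = 644/5 - 3136/25 = 84/25

Var(X) = 84/25 ≈ 3.3600


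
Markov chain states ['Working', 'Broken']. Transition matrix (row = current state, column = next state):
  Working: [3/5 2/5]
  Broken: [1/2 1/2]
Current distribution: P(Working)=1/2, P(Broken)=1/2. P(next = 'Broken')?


P(next=Broken) = Σᵢ P(now=i)×P(i→Broken)
= 1/2×2/5 + 1/2×1/2
= 1/5 + 1/4 = 9/20

P = 9/20 ≈ 0.4500


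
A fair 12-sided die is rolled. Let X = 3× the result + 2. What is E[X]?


E[die] = (1+12)/2 = 13/2
E[X] = 3×13/2 + 2 = 43/2

E[X] = 43/2


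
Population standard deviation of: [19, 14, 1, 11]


Mean = 45/4
  (19-45/4)²=961/16
  (14-45/4)²=121/16
  (1-45/4)²=1681/16
  (11-45/4)²=1/16
Σ(x-μ)² = 691/4
σ² = (691/4)/4 = 691/16

σ = √(691/16) ≈ 6.5717


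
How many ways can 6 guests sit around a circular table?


Circular arrangements of 6 distinct objects: fix one position to break rotational symmetry.
(n-1)! = 5! = 120

120


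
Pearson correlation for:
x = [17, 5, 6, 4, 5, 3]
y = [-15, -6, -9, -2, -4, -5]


n=6, Σx=40, Σy=-41, Σxy=-382, Σx²=400, Σy²=387
r = (6×(-382) - 40×(-41))/√((6×400 - 40²)(6×387 - (-41)²))
= -652/√(800×641) = -652/√512800 ≈ -652/716.1006 ≈ -0.9105

r ≈ -0.9105


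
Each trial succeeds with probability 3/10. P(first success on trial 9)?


Geometric: P(X=9) = (1-p)^(k-1)×p = (7/10)^8×3/10 = 17294403/1000000000

P(X=9) = 17294403/1000000000 ≈ 1.73%


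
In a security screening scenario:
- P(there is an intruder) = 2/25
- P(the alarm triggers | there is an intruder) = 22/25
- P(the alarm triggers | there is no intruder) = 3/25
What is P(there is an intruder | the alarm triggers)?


Using Bayes' theorem:
P(A|B) = P(B|A)·P(A) / P(B)

P(the alarm triggers) = 22/25 × 2/25 + 3/25 × 23/25
= 44/625 + 69/625 = 113/625

P(there is an intruder|the alarm triggers) = (44/625) / (113/625) = 44/113

P(there is an intruder|the alarm triggers) = 44/113 ≈ 38.94%


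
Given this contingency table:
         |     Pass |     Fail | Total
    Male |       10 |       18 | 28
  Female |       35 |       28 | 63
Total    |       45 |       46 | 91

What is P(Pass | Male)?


P(Pass | Male) = 10/(10+18) = 10/28 = 5/14

P(Pass|Male) = 5/14 ≈ 35.71%


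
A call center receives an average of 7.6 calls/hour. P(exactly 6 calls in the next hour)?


Poisson(λ=7.6): P(X=6) = e^(-λ)×λ^k/k!
= e^(-7.6) × 7.6^6 / 6!
≈ 0.0005004514334 × 192699.928576 / 720 ≈ 0.133940

P(X=6) ≈ 0.133940 ≈ 13.39%


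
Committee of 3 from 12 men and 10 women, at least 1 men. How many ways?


Count by #men:
  1M,2W: C(12,1)×C(10,2)=540
  2M,1W: C(12,2)×C(10,1)=660
  3M,0W: C(12,3)×C(10,0)=220
Total = 1420

1420


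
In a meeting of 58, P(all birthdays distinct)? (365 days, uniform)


P(all different) = Π(365-i)/365 for i=0..57
= (365/365)×(364/365)×...×(308/365)
= 0.008335

P ≈ 0.0083 ≈ 0.83%


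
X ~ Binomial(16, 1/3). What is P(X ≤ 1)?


P(X ≤ 1) = Σ P(X=i) for i=0..1
P(X=0) = 65536/43046721
P(X=1) = 524288/43046721
Sum = 65536/4782969

P(X ≤ 1) = 65536/4782969 ≈ 1.37%


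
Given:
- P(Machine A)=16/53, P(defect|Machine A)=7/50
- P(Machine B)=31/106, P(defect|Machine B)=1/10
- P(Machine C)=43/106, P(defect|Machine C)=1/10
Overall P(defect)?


P(B) = Σ P(B|Aᵢ)×P(Aᵢ)
  7/50×16/53 = 56/1325
  1/10×31/106 = 31/1060
  1/10×43/106 = 43/1060
Sum = 297/2650

P(defect) = 297/2650 ≈ 11.21%


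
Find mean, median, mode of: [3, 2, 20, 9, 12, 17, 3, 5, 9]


Sorted: [2, 3, 3, 5, 9, 9, 12, 17, 20]
Mean = 80/9
Median = 9
Freq: {3: 2, 2: 1, 20: 1, 9: 2, 12: 1, 17: 1, 5: 1}
Mode: [3, 9]

Mean=80/9, Median=9, Mode=[3, 9]


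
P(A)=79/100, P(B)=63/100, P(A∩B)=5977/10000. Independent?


P(A)×P(B) = 4977/10000
P(A∩B) = 5977/10000
Not equal → NOT independent

No, not independent


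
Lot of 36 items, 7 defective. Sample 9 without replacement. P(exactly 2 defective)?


Hypergeometric: C(7,2)×C(29,7)/C(36,9)
= 21×1560780/94143280 = 8073/23188

P(X=2) = 8073/23188 ≈ 34.82%


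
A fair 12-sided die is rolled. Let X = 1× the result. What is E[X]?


E[die] = (1+12)/2 = 13/2
E[X] = 1 × 13/2 = 13/2

E[X] = 13/2


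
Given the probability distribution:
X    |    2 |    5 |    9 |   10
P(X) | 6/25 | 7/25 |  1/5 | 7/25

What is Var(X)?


E[X] = 162/25
E[X²] = 1304/25
Var(X) = E[X²] - (E[X])² = 1304/25 - 26244/625 = 6356/625

Var(X) = 6356/625 ≈ 10.1696


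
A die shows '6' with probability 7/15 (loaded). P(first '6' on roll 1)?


Geometric: P(X=1) = (1-p)^(k-1)×p = (8/15)^0×7/15 = 7/15

P(X=1) = 7/15 ≈ 46.67%


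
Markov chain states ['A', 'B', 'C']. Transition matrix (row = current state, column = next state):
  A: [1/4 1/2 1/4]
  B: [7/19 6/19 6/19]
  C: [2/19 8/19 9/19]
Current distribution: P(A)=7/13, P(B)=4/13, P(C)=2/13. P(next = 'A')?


P(next=A) = Σᵢ P(now=i)×P(i→A)
= 7/13×1/4 + 4/13×7/19 + 2/13×2/19
= 7/52 + 28/247 + 4/247 = 261/988

P = 261/988 ≈ 0.2642


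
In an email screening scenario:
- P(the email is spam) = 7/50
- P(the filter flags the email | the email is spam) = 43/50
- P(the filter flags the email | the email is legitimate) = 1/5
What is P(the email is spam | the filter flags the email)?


Using Bayes' theorem:
P(A|B) = P(B|A)·P(A) / P(B)

P(the filter flags the email) = 43/50 × 7/50 + 1/5 × 43/50
= 301/2500 + 43/250 = 731/2500

P(the email is spam|the filter flags the email) = (301/2500) / (731/2500) = 7/17

P(the email is spam|the filter flags the email) = 7/17 ≈ 41.18%


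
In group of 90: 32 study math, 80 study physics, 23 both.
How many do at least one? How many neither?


|A∪B| = 32+80-23 = 89
Neither = 90-89 = 1

At least one: 89; Neither: 1


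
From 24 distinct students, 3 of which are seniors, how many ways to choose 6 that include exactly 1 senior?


Choose 1 of the 3 seniors and 5 of the other 21 students:
C(3,1)×C(21,5) = 3×20349 = 61047

61047


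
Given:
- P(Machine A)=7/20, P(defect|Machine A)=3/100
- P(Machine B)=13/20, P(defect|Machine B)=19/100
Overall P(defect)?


P(B) = Σ P(B|Aᵢ)×P(Aᵢ)
  3/100×7/20 = 21/2000
  19/100×13/20 = 247/2000
Sum = 67/500

P(defect) = 67/500 ≈ 13.40%


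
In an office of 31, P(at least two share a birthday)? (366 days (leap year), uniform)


P(all different) = Π(366-i)/366 for i=0..30
= 0.270541
P(match) = 1 - 0.270541 = 0.729459

P ≈ 0.7295 ≈ 72.95%


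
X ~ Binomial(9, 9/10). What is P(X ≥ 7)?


P(X ≥ 7) = Σ P(X=i) for i=7..9
P(X=7) = 43046721/250000000
P(X=8) = 387420489/1000000000
P(X=9) = 387420489/1000000000
Sum = 473513931/500000000

P(X ≥ 7) = 473513931/500000000 ≈ 94.70%


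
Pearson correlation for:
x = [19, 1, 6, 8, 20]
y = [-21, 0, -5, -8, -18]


n=5, Σx=54, Σy=-52, Σxy=-853, Σx²=862, Σy²=854
r = (5×(-853) - 54×(-52))/√((5×862 - 54²)(5×854 - (-52)²))
= -1457/√(1394×1566) = -1457/√2183004 ≈ -1457/1477.4992 ≈ -0.9861

r ≈ -0.9861


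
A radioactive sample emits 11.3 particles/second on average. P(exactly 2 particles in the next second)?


Poisson(λ=11.3): P(X=2) = e^(-λ)×λ^k/k!
= e^(-11.3) × 11.3^2 / 2!
≈ 1.237292426e-05 × 127.69 / 2 ≈ 0.000790

P(X=2) ≈ 0.000790 ≈ 0.08%


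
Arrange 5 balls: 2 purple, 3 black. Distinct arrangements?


5!/(2!×3!) = 10

10


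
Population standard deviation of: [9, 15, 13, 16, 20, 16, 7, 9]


Mean = 105/8
  (9-105/8)²=1089/64
  (15-105/8)²=225/64
  (13-105/8)²=1/64
  (16-105/8)²=529/64
  (20-105/8)²=3025/64
  (16-105/8)²=529/64
  (7-105/8)²=2401/64
  (9-105/8)²=1089/64
Σ(x-μ)² = 1111/8
σ² = (1111/8)/8 = 1111/64

σ = √(1111/64) ≈ 4.1665


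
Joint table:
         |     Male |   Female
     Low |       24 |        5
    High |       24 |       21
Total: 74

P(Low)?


P(Low) = (24+5)/74 = 29/74

P(Low) = 29/74 ≈ 39.19%


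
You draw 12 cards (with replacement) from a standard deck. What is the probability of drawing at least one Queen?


P(not a Queen) = 48/52 = 12/13
P(none in 12 draws) = (12/13)^12 = 8916100448256/23298085122481
P(≥1 Queen) = 1 - 8916100448256/23298085122481 = 14381984674225/23298085122481

P = 14381984674225/23298085122481 ≈ 61.73%


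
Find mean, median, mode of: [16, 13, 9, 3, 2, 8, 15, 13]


Sorted: [2, 3, 8, 9, 13, 13, 15, 16]
Mean = 79/8
Median = 11
Freq: {16: 1, 13: 2, 9: 1, 3: 1, 2: 1, 8: 1, 15: 1}
Mode: [13]

Mean=79/8, Median=11, Mode=13


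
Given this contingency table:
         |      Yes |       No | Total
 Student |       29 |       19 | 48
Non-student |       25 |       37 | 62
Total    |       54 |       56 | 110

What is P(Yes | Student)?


P(Yes | Student) = 29/(29+19) = 29/48

P(Yes|Student) = 29/48 ≈ 60.42%


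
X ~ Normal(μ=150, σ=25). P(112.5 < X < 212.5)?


z₁=(112.5-150)/25=-1.5, z₂=(212.5-150)/25=2.5
P = Φ(2.5) - Φ(-1.5) = 0.993790 - 0.066807 = 0.926983 ≈ 0.9270

P(112.5 < X < 212.5) ≈ 0.9270


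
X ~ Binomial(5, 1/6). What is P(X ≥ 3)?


P(X ≥ 3) = Σ P(X=i) for i=3..5
P(X=3) = 125/3888
P(X=4) = 25/7776
P(X=5) = 1/7776
Sum = 23/648

P(X ≥ 3) = 23/648 ≈ 3.55%


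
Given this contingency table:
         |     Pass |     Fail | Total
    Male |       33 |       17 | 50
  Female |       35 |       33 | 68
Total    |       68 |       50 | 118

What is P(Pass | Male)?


P(Pass | Male) = 33/(33+17) = 33/50

P(Pass|Male) = 33/50 ≈ 66.00%


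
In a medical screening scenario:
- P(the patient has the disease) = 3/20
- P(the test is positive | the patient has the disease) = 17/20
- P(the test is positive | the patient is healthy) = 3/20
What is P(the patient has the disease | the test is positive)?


Using Bayes' theorem:
P(A|B) = P(B|A)·P(A) / P(B)

P(the test is positive) = 17/20 × 3/20 + 3/20 × 17/20
= 51/400 + 51/400 = 51/200

P(the patient has the disease|the test is positive) = (51/400) / (51/200) = 1/2

P(the patient has the disease|the test is positive) = 1/2 ≈ 50.00%


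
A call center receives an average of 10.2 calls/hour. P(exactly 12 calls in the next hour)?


Poisson(λ=10.2): P(X=12) = e^(-λ)×λ^k/k!
= e^(-10.2) × 10.2^12 / 12!
≈ 3.717031868e-05 × 1.26824179456e+12 / 479001600 ≈ 0.098415

P(X=12) ≈ 0.098415 ≈ 9.84%


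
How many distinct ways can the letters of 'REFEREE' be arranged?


Letters: 7, freq: {'R': 2, 'E': 4, 'F': 1}
7!/(2!×4!×1!) = 5040/48 = 105

105


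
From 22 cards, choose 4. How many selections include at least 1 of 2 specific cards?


Complement: C(22,4) - C(20,4) = 7315 - 4845 = 2470

2470


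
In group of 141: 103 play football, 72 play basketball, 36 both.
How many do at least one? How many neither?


|A∪B| = 103+72-36 = 139
Neither = 141-139 = 2

At least one: 139; Neither: 2


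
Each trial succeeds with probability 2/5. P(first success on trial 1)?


Geometric: P(X=1) = (1-p)^(k-1)×p = (3/5)^0×2/5 = 2/5

P(X=1) = 2/5 ≈ 40.00%


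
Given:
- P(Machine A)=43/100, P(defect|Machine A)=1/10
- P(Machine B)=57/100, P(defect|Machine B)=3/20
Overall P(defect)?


P(B) = Σ P(B|Aᵢ)×P(Aᵢ)
  1/10×43/100 = 43/1000
  3/20×57/100 = 171/2000
Sum = 257/2000

P(defect) = 257/2000 ≈ 12.85%


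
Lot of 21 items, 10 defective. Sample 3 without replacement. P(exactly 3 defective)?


Hypergeometric: C(10,3)×C(11,0)/C(21,3)
= 120×1/1330 = 12/133

P(X=3) = 12/133 ≈ 9.02%


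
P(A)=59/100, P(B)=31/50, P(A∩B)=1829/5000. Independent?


P(A)×P(B) = 1829/5000
P(A∩B) = 1829/5000
Equal ✓ → Independent

Yes, independent


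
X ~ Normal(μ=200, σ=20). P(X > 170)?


z = (170-200)/20 = -1.5
P(X > 170) = 1 - P(Z ≤ -1.5) = 1 - 0.0668 = 0.9332

P(X > 170) ≈ 0.9332


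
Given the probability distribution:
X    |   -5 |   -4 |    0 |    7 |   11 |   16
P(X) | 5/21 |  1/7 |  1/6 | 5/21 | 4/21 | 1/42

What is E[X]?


E[X] = Σ x·P(X=x)
= (-5)×(5/21) + (-4)×(1/7) + (0)×(1/6) + (7)×(5/21) + (11)×(4/21) + (16)×(1/42)
= 50/21

E[X] = 50/21


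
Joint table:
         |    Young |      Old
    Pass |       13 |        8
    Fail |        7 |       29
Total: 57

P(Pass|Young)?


P(Pass|Young) = 13/(13+7) = 13/20

P = 13/20 ≈ 65.00%


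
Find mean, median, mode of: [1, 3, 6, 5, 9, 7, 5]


Sorted: [1, 3, 5, 5, 6, 7, 9]
Mean = 36/7
Median = 5
Freq: {1: 1, 3: 1, 6: 1, 5: 2, 9: 1, 7: 1}
Mode: [5]

Mean=36/7, Median=5, Mode=5


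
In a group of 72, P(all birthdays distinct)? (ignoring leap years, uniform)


P(all different) = Π(365-i)/365 for i=0..71
= (365/365)×(364/365)×...×(294/365)
= 0.000547

P ≈ 0.0005 ≈ 0.05%


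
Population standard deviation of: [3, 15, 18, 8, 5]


Mean = 49/5
  (3-49/5)²=1156/25
  (15-49/5)²=676/25
  (18-49/5)²=1681/25
  (8-49/5)²=81/25
  (5-49/5)²=576/25
Σ(x-μ)² = 834/5
σ² = (834/5)/5 = 834/25

σ = √(834/25) ≈ 5.7758


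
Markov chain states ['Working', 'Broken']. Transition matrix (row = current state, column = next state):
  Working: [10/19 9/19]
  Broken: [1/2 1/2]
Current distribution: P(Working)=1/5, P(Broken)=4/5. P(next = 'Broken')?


P(next=Broken) = Σᵢ P(now=i)×P(i→Broken)
= 1/5×9/19 + 4/5×1/2
= 9/95 + 2/5 = 47/95

P = 47/95 ≈ 0.4947


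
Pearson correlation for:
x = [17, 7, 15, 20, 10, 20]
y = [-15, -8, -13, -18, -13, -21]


n=6, Σx=89, Σy=-88, Σxy=-1416, Σx²=1463, Σy²=1392
r = (6×(-1416) - 89×(-88))/√((6×1463 - 89²)(6×1392 - (-88)²))
= -664/√(857×608) = -664/√521056 ≈ -664/721.8421 ≈ -0.9199

r ≈ -0.9199


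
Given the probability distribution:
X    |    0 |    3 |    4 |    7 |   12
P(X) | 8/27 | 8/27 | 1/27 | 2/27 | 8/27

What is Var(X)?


E[X] = 46/9
E[X²] = 446/9
Var(X) = E[X²] - (E[X])² = 446/9 - 2116/81 = 1898/81

Var(X) = 1898/81 ≈ 23.4321


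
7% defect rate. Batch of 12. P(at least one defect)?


P(all good) = (93/100)^12 = 418596297479370673535601/1000000000000000000000000
P(≥1 defect) = 581403702520629326464399/1000000000000000000000000

P = 581403702520629326464399/1000000000000000000000000 ≈ 58.14%


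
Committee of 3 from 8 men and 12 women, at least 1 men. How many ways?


Count by #men:
  1M,2W: C(8,1)×C(12,2)=528
  2M,1W: C(8,2)×C(12,1)=336
  3M,0W: C(8,3)×C(12,0)=56
Total = 920

920


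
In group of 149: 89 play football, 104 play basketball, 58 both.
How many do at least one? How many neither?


|A∪B| = 89+104-58 = 135
Neither = 149-135 = 14

At least one: 135; Neither: 14


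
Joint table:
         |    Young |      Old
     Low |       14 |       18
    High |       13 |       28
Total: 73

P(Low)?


P(Low) = (14+18)/73 = 32/73

P(Low) = 32/73 ≈ 43.84%


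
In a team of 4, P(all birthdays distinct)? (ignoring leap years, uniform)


P(all different) = Π(365-i)/365 for i=0..3
= (365/365)×(364/365)×...×(362/365)
= 0.983644

P ≈ 0.9836 ≈ 98.36%


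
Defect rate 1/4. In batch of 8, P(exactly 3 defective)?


Binomial: P(X=3) = C(8,3)×p^3×(1-p)^5
= 56 × 1/64 × 243/1024 = 1701/8192

P(X=3) = 1701/8192 ≈ 20.76%


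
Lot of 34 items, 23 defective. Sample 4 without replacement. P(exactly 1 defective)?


Hypergeometric: C(23,1)×C(11,3)/C(34,4)
= 23×165/46376 = 345/4216

P(X=1) = 345/4216 ≈ 8.18%


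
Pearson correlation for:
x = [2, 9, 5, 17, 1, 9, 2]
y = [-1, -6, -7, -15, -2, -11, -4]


n=7, Σx=45, Σy=-46, Σxy=-455, Σx²=485, Σy²=452
r = (7×(-455) - 45×(-46))/√((7×485 - 45²)(7×452 - (-46)²))
= -1115/√(1370×1048) = -1115/√1435760 ≈ -1115/1198.2320 ≈ -0.9305

r ≈ -0.9305


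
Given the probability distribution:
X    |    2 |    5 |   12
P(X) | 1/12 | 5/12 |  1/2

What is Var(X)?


E[X] = 33/4
E[X²] = 331/4
Var(X) = E[X²] - (E[X])² = 331/4 - 1089/16 = 235/16

Var(X) = 235/16 ≈ 14.6875


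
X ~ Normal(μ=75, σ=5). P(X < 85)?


z = (85-75)/5 = 2.0
P(Z < 2.0) = 0.9772

P(X < 85) ≈ 0.9772


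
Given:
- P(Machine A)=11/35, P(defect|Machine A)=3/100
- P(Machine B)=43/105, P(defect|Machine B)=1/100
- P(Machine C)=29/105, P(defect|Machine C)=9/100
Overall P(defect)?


P(B) = Σ P(B|Aᵢ)×P(Aᵢ)
  3/100×11/35 = 33/3500
  1/100×43/105 = 43/10500
  9/100×29/105 = 87/3500
Sum = 403/10500

P(defect) = 403/10500 ≈ 3.84%


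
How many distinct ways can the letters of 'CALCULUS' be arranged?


Letters: 8, freq: {'C': 2, 'A': 1, 'L': 2, 'U': 2, 'S': 1}
8!/(2!×1!×2!×2!×1!) = 40320/8 = 5040

5040


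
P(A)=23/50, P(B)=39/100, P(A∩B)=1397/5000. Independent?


P(A)×P(B) = 897/5000
P(A∩B) = 1397/5000
Not equal → NOT independent

No, not independent


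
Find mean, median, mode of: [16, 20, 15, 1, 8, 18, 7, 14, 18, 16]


Sorted: [1, 7, 8, 14, 15, 16, 16, 18, 18, 20]
Mean = 133/10
Median = 31/2
Freq: {16: 2, 20: 1, 15: 1, 1: 1, 8: 1, 18: 2, 7: 1, 14: 1}
Mode: [16, 18]

Mean=133/10, Median=31/2, Mode=[16, 18]


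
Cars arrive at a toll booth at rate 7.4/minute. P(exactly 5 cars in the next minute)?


Poisson(λ=7.4): P(X=5) = e^(-λ)×λ^k/k!
= e^(-7.4) × 7.4^5 / 5!
≈ 0.0006112527611 × 22190.06624 / 120 ≈ 0.113031

P(X=5) ≈ 0.113031 ≈ 11.30%


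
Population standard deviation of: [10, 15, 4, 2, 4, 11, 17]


Mean = 63/7 = 9
  (10-9)²=1
  (15-9)²=36
  (4-9)²=25
  (2-9)²=49
  (4-9)²=25
  (11-9)²=4
  (17-9)²=64
Σ(x-μ)² = 204
σ² = 204/7

σ = √(204/7) ≈ 5.3984


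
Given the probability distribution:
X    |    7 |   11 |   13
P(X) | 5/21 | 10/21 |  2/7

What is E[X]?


E[X] = Σ x·P(X=x)
= (7)×(5/21) + (11)×(10/21) + (13)×(2/7)
= 223/21

E[X] = 223/21


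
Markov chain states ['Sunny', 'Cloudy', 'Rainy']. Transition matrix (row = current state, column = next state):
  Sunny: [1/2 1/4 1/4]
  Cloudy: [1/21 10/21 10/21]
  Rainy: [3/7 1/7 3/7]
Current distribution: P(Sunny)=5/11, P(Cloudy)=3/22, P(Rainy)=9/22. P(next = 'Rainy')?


P(next=Rainy) = Σᵢ P(now=i)×P(i→Rainy)
= 5/11×1/4 + 3/22×10/21 + 9/22×3/7
= 5/44 + 5/77 + 27/154 = 109/308

P = 109/308 ≈ 0.3539


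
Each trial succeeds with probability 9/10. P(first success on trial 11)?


Geometric: P(X=11) = (1-p)^(k-1)×p = (1/10)^10×9/10 = 9/100000000000

P(X=11) = 9/100000000000 ≈ 0.00%


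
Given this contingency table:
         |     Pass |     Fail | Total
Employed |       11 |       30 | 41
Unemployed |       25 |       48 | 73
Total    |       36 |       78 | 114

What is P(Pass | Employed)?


P(Pass | Employed) = 11/(11+30) = 11/41

P(Pass|Employed) = 11/41 ≈ 26.83%


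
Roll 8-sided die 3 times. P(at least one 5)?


P(no 5)^3 = (7/8)^3 = 343/512
P(≥1) = 1 - 343/512 = 169/512

P = 169/512 ≈ 33.01%


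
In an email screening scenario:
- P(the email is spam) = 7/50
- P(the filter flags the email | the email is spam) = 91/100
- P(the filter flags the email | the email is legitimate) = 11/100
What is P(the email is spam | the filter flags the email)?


Using Bayes' theorem:
P(A|B) = P(B|A)·P(A) / P(B)

P(the filter flags the email) = 91/100 × 7/50 + 11/100 × 43/50
= 637/5000 + 473/5000 = 111/500

P(the email is spam|the filter flags the email) = (637/5000) / (111/500) = 637/1110

P(the email is spam|the filter flags the email) = 637/1110 ≈ 57.39%


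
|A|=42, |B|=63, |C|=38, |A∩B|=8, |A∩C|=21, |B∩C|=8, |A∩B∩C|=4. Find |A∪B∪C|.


|A∪B∪C| = 42+63+38-8-21-8+4 = 110

|A∪B∪C| = 110


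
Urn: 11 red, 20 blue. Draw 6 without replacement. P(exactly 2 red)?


Hypergeometric: C(11,2)×C(20,4)/C(31,6)
= 55×4845/736281 = 88825/245427

P(X=2) = 88825/245427 ≈ 36.19%


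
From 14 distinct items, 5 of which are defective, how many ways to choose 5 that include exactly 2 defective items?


Choose 2 of the 5 defective items and 3 of the other 9 items:
C(5,2)×C(9,3) = 10×84 = 840

840


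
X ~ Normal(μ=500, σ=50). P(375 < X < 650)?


z₁=(375-500)/50=-2.5, z₂=(650-500)/50=3.0
P = Φ(3.0) - Φ(-2.5) = 0.998650 - 0.006210 = 0.992440 ≈ 0.9924

P(375 < X < 650) ≈ 0.9924


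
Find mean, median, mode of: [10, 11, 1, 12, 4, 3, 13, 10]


Sorted: [1, 3, 4, 10, 10, 11, 12, 13]
Mean = 64/8 = 8
Median = 10
Freq: {10: 2, 11: 1, 1: 1, 12: 1, 4: 1, 3: 1, 13: 1}
Mode: [10]

Mean=8, Median=10, Mode=10


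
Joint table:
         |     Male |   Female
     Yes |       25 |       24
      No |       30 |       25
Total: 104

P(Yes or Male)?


P(Yes∨Male) = P(Yes) + P(Male) - P(Yes∧Male)
= (49 + 55 - 25)/104 = 79/104

P = 79/104 ≈ 75.96%


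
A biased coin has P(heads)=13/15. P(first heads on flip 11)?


Geometric: P(X=11) = (1-p)^(k-1)×p = (2/15)^10×13/15 = 13312/8649755859375

P(X=11) = 13312/8649755859375 ≈ 0.00%


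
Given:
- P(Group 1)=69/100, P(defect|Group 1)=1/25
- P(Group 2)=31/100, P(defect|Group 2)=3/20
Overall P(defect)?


P(B) = Σ P(B|Aᵢ)×P(Aᵢ)
  1/25×69/100 = 69/2500
  3/20×31/100 = 93/2000
Sum = 741/10000

P(defect) = 741/10000 ≈ 7.41%


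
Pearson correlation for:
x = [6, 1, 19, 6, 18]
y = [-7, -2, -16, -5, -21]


n=5, Σx=50, Σy=-51, Σxy=-756, Σx²=758, Σy²=775
r = (5×(-756) - 50×(-51))/√((5×758 - 50²)(5×775 - (-51)²))
= -1230/√(1290×1274) = -1230/√1643460 ≈ -1230/1281.9750 ≈ -0.9595

r ≈ -0.9595


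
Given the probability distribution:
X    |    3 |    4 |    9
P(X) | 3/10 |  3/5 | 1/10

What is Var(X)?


E[X] = 21/5
E[X²] = 102/5
Var(X) = E[X²] - (E[X])² = 102/5 - 441/25 = 69/25

Var(X) = 69/25 ≈ 2.7600


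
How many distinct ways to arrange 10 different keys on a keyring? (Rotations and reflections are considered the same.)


Free circular arrangements: rotations and reflections both identified.
(n-1)!/2 = 9!/2 = 362880/2 = 181440

181440


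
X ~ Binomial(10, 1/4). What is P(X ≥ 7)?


P(X ≥ 7) = Σ P(X=i) for i=7..10
P(X=7) = 405/131072
P(X=8) = 405/1048576
P(X=9) = 15/524288
P(X=10) = 1/1048576
Sum = 919/262144

P(X ≥ 7) = 919/262144 ≈ 0.35%


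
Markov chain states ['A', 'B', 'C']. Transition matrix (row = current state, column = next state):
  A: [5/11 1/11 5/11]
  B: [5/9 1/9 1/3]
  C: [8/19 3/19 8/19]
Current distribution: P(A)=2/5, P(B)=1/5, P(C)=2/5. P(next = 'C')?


P(next=C) = Σᵢ P(now=i)×P(i→C)
= 2/5×5/11 + 1/5×1/3 + 2/5×8/19
= 2/11 + 1/15 + 16/95 = 1307/3135

P = 1307/3135 ≈ 0.4169


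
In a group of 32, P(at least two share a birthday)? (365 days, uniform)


P(all different) = Π(365-i)/365 for i=0..31
= 0.246652
P(match) = 1 - 0.246652 = 0.753348

P ≈ 0.7533 ≈ 75.33%


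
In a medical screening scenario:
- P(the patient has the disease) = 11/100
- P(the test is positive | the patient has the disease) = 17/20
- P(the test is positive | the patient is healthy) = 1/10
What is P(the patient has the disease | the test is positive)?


Using Bayes' theorem:
P(A|B) = P(B|A)·P(A) / P(B)

P(the test is positive) = 17/20 × 11/100 + 1/10 × 89/100
= 187/2000 + 89/1000 = 73/400

P(the patient has the disease|the test is positive) = (187/2000) / (73/400) = 187/365

P(the patient has the disease|the test is positive) = 187/365 ≈ 51.23%


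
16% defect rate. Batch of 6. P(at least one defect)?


P(all good) = (21/25)^6 = 85766121/244140625
P(≥1 defect) = 158374504/244140625

P = 158374504/244140625 ≈ 64.87%


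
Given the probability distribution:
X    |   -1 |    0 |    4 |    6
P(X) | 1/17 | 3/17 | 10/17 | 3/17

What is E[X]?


E[X] = Σ x·P(X=x)
= (-1)×(1/17) + (0)×(3/17) + (4)×(10/17) + (6)×(3/17)
= 57/17

E[X] = 57/17


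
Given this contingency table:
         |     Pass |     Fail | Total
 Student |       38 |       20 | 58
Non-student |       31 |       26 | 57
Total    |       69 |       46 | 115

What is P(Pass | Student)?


P(Pass | Student) = 38/(38+20) = 38/58 = 19/29

P(Pass|Student) = 19/29 ≈ 65.52%


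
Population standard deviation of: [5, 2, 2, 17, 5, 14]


Mean = 45/6 = 15/2
  (5-15/2)²=25/4
  (2-15/2)²=121/4
  (2-15/2)²=121/4
  (17-15/2)²=361/4
  (5-15/2)²=25/4
  (14-15/2)²=169/4
Σ(x-μ)² = 411/2
σ² = (411/2)/6 = 137/4

σ = √(137/4) ≈ 5.8523


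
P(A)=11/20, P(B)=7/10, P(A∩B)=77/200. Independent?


P(A)×P(B) = 77/200
P(A∩B) = 77/200
Equal ✓ → Independent

Yes, independent


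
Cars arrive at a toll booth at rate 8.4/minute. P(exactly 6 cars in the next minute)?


Poisson(λ=8.4): P(X=6) = e^(-λ)×λ^k/k!
= e^(-8.4) × 8.4^6 / 6!
≈ 0.0002248673242 × 351298.031616 / 720 ≈ 0.109716

P(X=6) ≈ 0.109716 ≈ 10.97%


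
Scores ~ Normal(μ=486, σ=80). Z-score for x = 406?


z = (x - μ)/σ = (406 - 486)/80 = -1.0

z = -1.0


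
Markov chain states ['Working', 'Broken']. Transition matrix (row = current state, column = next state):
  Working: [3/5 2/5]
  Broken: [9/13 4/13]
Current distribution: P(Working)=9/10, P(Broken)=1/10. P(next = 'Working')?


P(next=Working) = Σᵢ P(now=i)×P(i→Working)
= 9/10×3/5 + 1/10×9/13
= 27/50 + 9/130 = 198/325

P = 198/325 ≈ 0.6092


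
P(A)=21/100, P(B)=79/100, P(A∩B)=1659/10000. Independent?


P(A)×P(B) = 1659/10000
P(A∩B) = 1659/10000
Equal ✓ → Independent

Yes, independent


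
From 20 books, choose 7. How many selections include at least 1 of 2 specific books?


Complement: C(20,7) - C(18,7) = 77520 - 31824 = 45696

45696


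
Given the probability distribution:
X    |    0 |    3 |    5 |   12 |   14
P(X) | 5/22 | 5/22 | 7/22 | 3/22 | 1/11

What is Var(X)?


E[X] = 57/11
E[X²] = 522/11
Var(X) = E[X²] - (E[X])² = 522/11 - 3249/121 = 2493/121

Var(X) = 2493/121 ≈ 20.6033


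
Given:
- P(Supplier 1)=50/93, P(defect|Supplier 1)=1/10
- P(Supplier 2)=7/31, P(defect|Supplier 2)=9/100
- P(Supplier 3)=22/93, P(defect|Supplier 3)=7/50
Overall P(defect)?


P(B) = Σ P(B|Aᵢ)×P(Aᵢ)
  1/10×50/93 = 5/93
  9/100×7/31 = 63/3100
  7/50×22/93 = 77/2325
Sum = 997/9300

P(defect) = 997/9300 ≈ 10.72%


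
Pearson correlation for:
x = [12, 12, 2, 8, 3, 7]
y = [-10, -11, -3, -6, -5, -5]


n=6, Σx=44, Σy=-40, Σxy=-356, Σx²=414, Σy²=316
r = (6×(-356) - 44×(-40))/√((6×414 - 44²)(6×316 - (-40)²))
= -376/√(548×296) = -376/√162208 ≈ -376/402.7505 ≈ -0.9336

r ≈ -0.9336


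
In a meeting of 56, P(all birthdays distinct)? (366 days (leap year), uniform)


P(all different) = Π(366-i)/366 for i=0..55
= (366/366)×(365/366)×...×(311/366)
= 0.011818

P ≈ 0.0118 ≈ 1.18%


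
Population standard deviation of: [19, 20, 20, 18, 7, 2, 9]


Mean = 95/7
  (19-95/7)²=1444/49
  (20-95/7)²=2025/49
  (20-95/7)²=2025/49
  (18-95/7)²=961/49
  (7-95/7)²=2116/49
  (2-95/7)²=6561/49
  (9-95/7)²=1024/49
Σ(x-μ)² = 2308/7
σ² = (2308/7)/7 = 2308/49

σ = √(2308/49) ≈ 6.8631


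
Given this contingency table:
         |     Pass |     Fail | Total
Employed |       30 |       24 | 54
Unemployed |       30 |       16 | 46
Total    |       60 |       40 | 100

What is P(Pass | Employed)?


P(Pass | Employed) = 30/(30+24) = 30/54 = 5/9

P(Pass|Employed) = 5/9 ≈ 55.56%


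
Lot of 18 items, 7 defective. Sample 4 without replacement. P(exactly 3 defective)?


Hypergeometric: C(7,3)×C(11,1)/C(18,4)
= 35×11/3060 = 77/612

P(X=3) = 77/612 ≈ 12.58%


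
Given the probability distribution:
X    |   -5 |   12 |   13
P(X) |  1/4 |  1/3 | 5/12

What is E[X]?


E[X] = Σ x·P(X=x)
= (-5)×(1/4) + (12)×(1/3) + (13)×(5/12)
= 49/6

E[X] = 49/6


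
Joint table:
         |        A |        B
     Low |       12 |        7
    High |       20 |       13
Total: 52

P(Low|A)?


P(Low|A) = 12/(12+20) = 12/32 = 3/8

P = 3/8 ≈ 37.50%


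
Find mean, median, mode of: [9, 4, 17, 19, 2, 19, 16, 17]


Sorted: [2, 4, 9, 16, 17, 17, 19, 19]
Mean = 103/8
Median = 33/2
Freq: {9: 1, 4: 1, 17: 2, 19: 2, 2: 1, 16: 1}
Mode: [17, 19]

Mean=103/8, Median=33/2, Mode=[17, 19]


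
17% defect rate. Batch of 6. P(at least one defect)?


P(all good) = (83/100)^6 = 326940373369/1000000000000
P(≥1 defect) = 673059626631/1000000000000

P = 673059626631/1000000000000 ≈ 67.31%


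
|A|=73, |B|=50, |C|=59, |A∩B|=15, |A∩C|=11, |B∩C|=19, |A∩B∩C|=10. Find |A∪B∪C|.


|A∪B∪C| = 73+50+59-15-11-19+10 = 147

|A∪B∪C| = 147


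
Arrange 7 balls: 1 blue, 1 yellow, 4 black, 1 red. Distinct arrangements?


7!/(1!×1!×4!×1!) = 210

210


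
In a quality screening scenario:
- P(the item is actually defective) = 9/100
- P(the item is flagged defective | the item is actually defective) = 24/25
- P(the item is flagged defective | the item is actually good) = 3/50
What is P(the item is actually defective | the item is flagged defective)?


Using Bayes' theorem:
P(A|B) = P(B|A)·P(A) / P(B)

P(the item is flagged defective) = 24/25 × 9/100 + 3/50 × 91/100
= 54/625 + 273/5000 = 141/1000

P(the item is actually defective|the item is flagged defective) = (54/625) / (141/1000) = 144/235

P(the item is actually defective|the item is flagged defective) = 144/235 ≈ 61.28%


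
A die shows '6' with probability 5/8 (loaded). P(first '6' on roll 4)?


Geometric: P(X=4) = (1-p)^(k-1)×p = (3/8)^3×5/8 = 135/4096

P(X=4) = 135/4096 ≈ 3.30%


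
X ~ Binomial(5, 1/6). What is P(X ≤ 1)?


P(X ≤ 1) = Σ P(X=i) for i=0..1
P(X=0) = 3125/7776
P(X=1) = 3125/7776
Sum = 3125/3888

P(X ≤ 1) = 3125/3888 ≈ 80.38%


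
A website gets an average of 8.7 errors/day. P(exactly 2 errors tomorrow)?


Poisson(λ=8.7): P(X=2) = e^(-λ)×λ^k/k!
= e^(-8.7) × 8.7^2 / 2!
≈ 0.000166585811 × 75.69 / 2 ≈ 0.006304

P(X=2) ≈ 0.006304 ≈ 0.63%


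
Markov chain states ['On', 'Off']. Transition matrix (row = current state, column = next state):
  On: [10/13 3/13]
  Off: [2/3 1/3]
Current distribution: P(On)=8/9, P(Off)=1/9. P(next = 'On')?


P(next=On) = Σᵢ P(now=i)×P(i→On)
= 8/9×10/13 + 1/9×2/3
= 80/117 + 2/27 = 266/351

P = 266/351 ≈ 0.7578


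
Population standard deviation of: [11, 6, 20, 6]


Mean = 43/4
  (11-43/4)²=1/16
  (6-43/4)²=361/16
  (20-43/4)²=1369/16
  (6-43/4)²=361/16
Σ(x-μ)² = 523/4
σ² = (523/4)/4 = 523/16

σ = √(523/16) ≈ 5.7173


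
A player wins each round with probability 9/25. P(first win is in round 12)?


Geometric: P(X=12) = (1-p)^(k-1)×p = (16/25)^11×9/25 = 158329674399744/59604644775390625

P(X=12) = 158329674399744/59604644775390625 ≈ 0.27%


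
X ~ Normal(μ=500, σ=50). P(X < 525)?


z = (525-500)/50 = 0.5
P(Z < 0.5) = 0.6915

P(X < 525) ≈ 0.6915


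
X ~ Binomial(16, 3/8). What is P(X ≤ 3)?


P(X ≤ 3) = Σ P(X=i) for i=0..3
P(X=0) = 152587890625/281474976710656
P(X=1) = 91552734375/17592186044416
P(X=2) = 823974609375/35184372088832
P(X=3) = 1153564453125/17592186044416
Sum = 26666259765625/281474976710656

P(X ≤ 3) = 26666259765625/281474976710656 ≈ 9.47%


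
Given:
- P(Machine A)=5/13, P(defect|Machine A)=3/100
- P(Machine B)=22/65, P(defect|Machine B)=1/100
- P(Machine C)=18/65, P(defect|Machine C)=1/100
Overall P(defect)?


P(B) = Σ P(B|Aᵢ)×P(Aᵢ)
  3/100×5/13 = 3/260
  1/100×22/65 = 11/3250
  1/100×18/65 = 9/3250
Sum = 23/1300

P(defect) = 23/1300 ≈ 1.77%


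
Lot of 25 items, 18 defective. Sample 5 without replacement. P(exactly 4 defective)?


Hypergeometric: C(18,4)×C(7,1)/C(25,5)
= 3060×7/53130 = 102/253

P(X=4) = 102/253 ≈ 40.32%


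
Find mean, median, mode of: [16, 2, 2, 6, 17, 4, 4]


Sorted: [2, 2, 4, 4, 6, 16, 17]
Mean = 51/7
Median = 4
Freq: {16: 1, 2: 2, 6: 1, 17: 1, 4: 2}
Mode: [2, 4]

Mean=51/7, Median=4, Mode=[2, 4]


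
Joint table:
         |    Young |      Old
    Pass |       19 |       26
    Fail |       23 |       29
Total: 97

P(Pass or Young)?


P(Pass∨Young) = P(Pass) + P(Young) - P(Pass∧Young)
= (45 + 42 - 19)/97 = 68/97

P = 68/97 ≈ 70.10%


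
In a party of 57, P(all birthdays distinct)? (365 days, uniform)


P(all different) = Π(365-i)/365 for i=0..56
= (365/365)×(364/365)×...×(309/365)
= 0.009878

P ≈ 0.0099 ≈ 0.99%


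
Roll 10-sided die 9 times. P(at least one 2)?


P(no 2)^9 = (9/10)^9 = 387420489/1000000000
P(≥1) = 1 - 387420489/1000000000 = 612579511/1000000000

P = 612579511/1000000000 ≈ 61.26%


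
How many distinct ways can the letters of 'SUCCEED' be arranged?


Letters: 7, freq: {'S': 1, 'U': 1, 'C': 2, 'E': 2, 'D': 1}
7!/(1!×1!×2!×2!×1!) = 5040/4 = 1260

1260


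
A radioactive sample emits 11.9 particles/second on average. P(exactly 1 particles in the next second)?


Poisson(λ=11.9): P(X=1) = e^(-λ)×λ^k/k!
= e^(-11.9) × 11.9^1 / 1!
≈ 6.790404807e-06 × 11.9 / 1 ≈ 0.000081

P(X=1) ≈ 0.000081 ≈ 0.01%


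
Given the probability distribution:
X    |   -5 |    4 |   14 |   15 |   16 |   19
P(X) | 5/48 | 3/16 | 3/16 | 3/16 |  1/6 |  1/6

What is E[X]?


E[X] = Σ x·P(X=x)
= (-5)×(5/48) + (4)×(3/16) + (14)×(3/16) + (15)×(3/16) + (16)×(1/6) + (19)×(1/6)
= 23/2

E[X] = 23/2


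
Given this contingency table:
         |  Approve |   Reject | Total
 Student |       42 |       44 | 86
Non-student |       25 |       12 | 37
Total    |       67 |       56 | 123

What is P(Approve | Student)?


P(Approve | Student) = 42/(42+44) = 42/86 = 21/43

P(Approve|Student) = 21/43 ≈ 48.84%


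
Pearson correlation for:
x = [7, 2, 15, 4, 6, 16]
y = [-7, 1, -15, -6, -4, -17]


n=6, Σx=50, Σy=-48, Σxy=-592, Σx²=586, Σy²=616
r = (6×(-592) - 50×(-48))/√((6×586 - 50²)(6×616 - (-48)²))
= -1152/√(1016×1392) = -1152/√1414272 ≈ -1152/1189.2317 ≈ -0.9687

r ≈ -0.9687


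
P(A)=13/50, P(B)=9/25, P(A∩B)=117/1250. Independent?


P(A)×P(B) = 117/1250
P(A∩B) = 117/1250
Equal ✓ → Independent

Yes, independent


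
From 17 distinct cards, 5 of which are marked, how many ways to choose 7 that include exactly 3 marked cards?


Choose 3 of the 5 marked cards and 4 of the other 12 cards:
C(5,3)×C(12,4) = 10×495 = 4950

4950


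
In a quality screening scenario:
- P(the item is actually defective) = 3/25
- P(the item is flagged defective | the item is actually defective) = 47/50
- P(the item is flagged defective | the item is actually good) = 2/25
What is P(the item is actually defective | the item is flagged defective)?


Using Bayes' theorem:
P(A|B) = P(B|A)·P(A) / P(B)

P(the item is flagged defective) = 47/50 × 3/25 + 2/25 × 22/25
= 141/1250 + 44/625 = 229/1250

P(the item is actually defective|the item is flagged defective) = (141/1250) / (229/1250) = 141/229

P(the item is actually defective|the item is flagged defective) = 141/229 ≈ 61.57%


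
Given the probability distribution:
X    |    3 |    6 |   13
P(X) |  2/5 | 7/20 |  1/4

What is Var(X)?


E[X] = 131/20
E[X²] = 1169/20
Var(X) = E[X²] - (E[X])² = 1169/20 - 17161/400 = 6219/400

Var(X) = 6219/400 ≈ 15.5475
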